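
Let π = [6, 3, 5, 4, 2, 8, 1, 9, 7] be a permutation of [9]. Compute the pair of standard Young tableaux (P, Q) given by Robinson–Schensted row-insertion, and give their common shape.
P = [1, 4, 7, 9] / [2, 8] / [3] / [5] / [6];  Q = [1, 3, 6, 8] / [2, 9] / [4] / [5] / [7];  common shape = (4, 2, 1, 1, 1)

Row-insert the values π_1, π_2, … into P one at a time, bumping the leftmost entry strictly greater than the inserted value down to the next row. The recording tableau Q records, in position (i, j), the step at which that cell was added to P.
  Insert 6 (step 1): P = [6];  Q = [1]
  Insert 3 (step 2): P = [3] / [6];  Q = [1] / [2]
  Insert 5 (step 3): P = [3, 5] / [6];  Q = [1, 3] / [2]
  Insert 4 (step 4): P = [3, 4] / [5] / [6];  Q = [1, 3] / [2] / [4]
  Insert 2 (step 5): P = [2, 4] / [3] / [5] / [6];  Q = [1, 3] / [2] / [4] / [5]
  Insert 8 (step 6): P = [2, 4, 8] / [3] / [5] / [6];  Q = [1, 3, 6] / [2] / [4] / [5]
  Insert 1 (step 7): P = [1, 4, 8] / [2] / [3] / [5] / [6];  Q = [1, 3, 6] / [2] / [4] / [5] / [7]
  Insert 9 (step 8): P = [1, 4, 8, 9] / [2] / [3] / [5] / [6];  Q = [1, 3, 6, 8] / [2] / [4] / [5] / [7]
  Insert 7 (step 9): P = [1, 4, 7, 9] / [2, 8] / [3] / [5] / [6];  Q = [1, 3, 6, 8] / [2, 9] / [4] / [5] / [7]
Final shape: (4, 2, 1, 1, 1).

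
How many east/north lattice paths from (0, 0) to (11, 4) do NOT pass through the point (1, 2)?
Number of paths = 1167

Total paths from (0, 0) to (11, 4): C(15, 11) = 1365. Paths through (1, 2): (paths (0, 0) → (1, 2)) × (paths (1, 2) → (11, 4)) = C(3, 1) · C(12, 10) = 3 · 66 = 198. Avoidance count = 1365 − 198 = 1167.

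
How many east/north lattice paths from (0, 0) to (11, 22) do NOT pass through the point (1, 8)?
Number of paths = 175885416

Total paths from (0, 0) to (11, 22): C(33, 11) = 193536720. Paths through (1, 8): (paths (0, 0) → (1, 8)) × (paths (1, 8) → (11, 22)) = C(9, 1) · C(24, 10) = 9 · 1961256 = 17651304. Avoidance count = 193536720 − 17651304 = 175885416.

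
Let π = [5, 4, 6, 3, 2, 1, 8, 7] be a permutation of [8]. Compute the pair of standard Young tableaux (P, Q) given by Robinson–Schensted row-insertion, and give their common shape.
P = [1, 6, 7] / [2, 8] / [3] / [4] / [5];  Q = [1, 3, 7] / [2, 8] / [4] / [5] / [6];  common shape = (3, 2, 1, 1, 1)

Row-insert the values π_1, π_2, … into P one at a time, bumping the leftmost entry strictly greater than the inserted value down to the next row. The recording tableau Q records, in position (i, j), the step at which that cell was added to P.
  Insert 5 (step 1): P = [5];  Q = [1]
  Insert 4 (step 2): P = [4] / [5];  Q = [1] / [2]
  Insert 6 (step 3): P = [4, 6] / [5];  Q = [1, 3] / [2]
  Insert 3 (step 4): P = [3, 6] / [4] / [5];  Q = [1, 3] / [2] / [4]
  Insert 2 (step 5): P = [2, 6] / [3] / [4] / [5];  Q = [1, 3] / [2] / [4] / [5]
  Insert 1 (step 6): P = [1, 6] / [2] / [3] / [4] / [5];  Q = [1, 3] / [2] / [4] / [5] / [6]
  Insert 8 (step 7): P = [1, 6, 8] / [2] / [3] / [4] / [5];  Q = [1, 3, 7] / [2] / [4] / [5] / [6]
  Insert 7 (step 8): P = [1, 6, 7] / [2, 8] / [3] / [4] / [5];  Q = [1, 3, 7] / [2, 8] / [4] / [5] / [6]
Final shape: (3, 2, 1, 1, 1).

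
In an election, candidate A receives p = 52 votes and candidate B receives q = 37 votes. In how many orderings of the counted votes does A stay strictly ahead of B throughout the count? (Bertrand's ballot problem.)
Strict-lead orderings = 2506162732523644219623180

Total orderings of the 89 votes with 52 for A: C(89, 52) = 14869898879640289036430868. By the Bertrand ballot formula (Cycle Lemma / reflection principle), the number of orderings in which A is strictly ahead of B throughout is (p − q)/(p + q) · C(p + q, p) = (52 − 37)/(52 + 37) · 14869898879640289036430868 = 2506162732523644219623180.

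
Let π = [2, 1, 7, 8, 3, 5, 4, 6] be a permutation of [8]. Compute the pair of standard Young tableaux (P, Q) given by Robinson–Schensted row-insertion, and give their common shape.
P = [1, 3, 4, 6] / [2, 5, 8] / [7];  Q = [1, 3, 4, 8] / [2, 5, 6] / [7];  common shape = (4, 3, 1)

Row-insert the values π_1, π_2, … into P one at a time, bumping the leftmost entry strictly greater than the inserted value down to the next row. The recording tableau Q records, in position (i, j), the step at which that cell was added to P.
  Insert 2 (step 1): P = [2];  Q = [1]
  Insert 1 (step 2): P = [1] / [2];  Q = [1] / [2]
  Insert 7 (step 3): P = [1, 7] / [2];  Q = [1, 3] / [2]
  Insert 8 (step 4): P = [1, 7, 8] / [2];  Q = [1, 3, 4] / [2]
  Insert 3 (step 5): P = [1, 3, 8] / [2, 7];  Q = [1, 3, 4] / [2, 5]
  Insert 5 (step 6): P = [1, 3, 5] / [2, 7, 8];  Q = [1, 3, 4] / [2, 5, 6]
  Insert 4 (step 7): P = [1, 3, 4] / [2, 5, 8] / [7];  Q = [1, 3, 4] / [2, 5, 6] / [7]
  Insert 6 (step 8): P = [1, 3, 4, 6] / [2, 5, 8] / [7];  Q = [1, 3, 4, 8] / [2, 5, 6] / [7]
Final shape: (4, 3, 1).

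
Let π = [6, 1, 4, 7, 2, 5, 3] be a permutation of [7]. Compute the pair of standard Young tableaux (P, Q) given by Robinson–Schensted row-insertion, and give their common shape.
P = [1, 2, 3] / [4, 5] / [6, 7];  Q = [1, 3, 4] / [2, 6] / [5, 7];  common shape = (3, 2, 2)

Row-insert the values π_1, π_2, … into P one at a time, bumping the leftmost entry strictly greater than the inserted value down to the next row. The recording tableau Q records, in position (i, j), the step at which that cell was added to P.
  Insert 6 (step 1): P = [6];  Q = [1]
  Insert 1 (step 2): P = [1] / [6];  Q = [1] / [2]
  Insert 4 (step 3): P = [1, 4] / [6];  Q = [1, 3] / [2]
  Insert 7 (step 4): P = [1, 4, 7] / [6];  Q = [1, 3, 4] / [2]
  Insert 2 (step 5): P = [1, 2, 7] / [4] / [6];  Q = [1, 3, 4] / [2] / [5]
  Insert 5 (step 6): P = [1, 2, 5] / [4, 7] / [6];  Q = [1, 3, 4] / [2, 6] / [5]
  Insert 3 (step 7): P = [1, 2, 3] / [4, 5] / [6, 7];  Q = [1, 3, 4] / [2, 6] / [5, 7]
Final shape: (3, 2, 2).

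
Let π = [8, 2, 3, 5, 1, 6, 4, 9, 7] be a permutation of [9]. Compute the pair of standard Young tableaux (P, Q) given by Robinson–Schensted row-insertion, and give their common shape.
P = [1, 3, 4, 6, 7] / [2, 5, 9] / [8];  Q = [1, 3, 4, 6, 8] / [2, 7, 9] / [5];  common shape = (5, 3, 1)

Row-insert the values π_1, π_2, … into P one at a time, bumping the leftmost entry strictly greater than the inserted value down to the next row. The recording tableau Q records, in position (i, j), the step at which that cell was added to P.
  Insert 8 (step 1): P = [8];  Q = [1]
  Insert 2 (step 2): P = [2] / [8];  Q = [1] / [2]
  Insert 3 (step 3): P = [2, 3] / [8];  Q = [1, 3] / [2]
  Insert 5 (step 4): P = [2, 3, 5] / [8];  Q = [1, 3, 4] / [2]
  Insert 1 (step 5): P = [1, 3, 5] / [2] / [8];  Q = [1, 3, 4] / [2] / [5]
  Insert 6 (step 6): P = [1, 3, 5, 6] / [2] / [8];  Q = [1, 3, 4, 6] / [2] / [5]
  Insert 4 (step 7): P = [1, 3, 4, 6] / [2, 5] / [8];  Q = [1, 3, 4, 6] / [2, 7] / [5]
  Insert 9 (step 8): P = [1, 3, 4, 6, 9] / [2, 5] / [8];  Q = [1, 3, 4, 6, 8] / [2, 7] / [5]
  Insert 7 (step 9): P = [1, 3, 4, 6, 7] / [2, 5, 9] / [8];  Q = [1, 3, 4, 6, 8] / [2, 7, 9] / [5]
Final shape: (5, 3, 1).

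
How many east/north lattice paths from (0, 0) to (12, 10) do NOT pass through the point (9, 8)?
Number of paths = 403546

Total paths from (0, 0) to (12, 10): C(22, 12) = 646646. Paths through (9, 8): (paths (0, 0) → (9, 8)) × (paths (9, 8) → (12, 10)) = C(17, 9) · C(5, 3) = 24310 · 10 = 243100. Avoidance count = 646646 − 243100 = 403546.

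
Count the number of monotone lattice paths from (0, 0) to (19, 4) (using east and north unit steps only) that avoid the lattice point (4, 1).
Number of paths = 4775

Total paths from (0, 0) to (19, 4): C(23, 19) = 8855. Paths through (4, 1): (paths (0, 0) → (4, 1)) × (paths (4, 1) → (19, 4)) = C(5, 4) · C(18, 15) = 5 · 816 = 4080. Avoidance count = 8855 − 4080 = 4775.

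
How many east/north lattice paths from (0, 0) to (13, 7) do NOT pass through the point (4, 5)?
Number of paths = 70590

Total paths from (0, 0) to (13, 7): C(20, 13) = 77520. Paths through (4, 5): (paths (0, 0) → (4, 5)) × (paths (4, 5) → (13, 7)) = C(9, 4) · C(11, 9) = 126 · 55 = 6930. Avoidance count = 77520 − 6930 = 70590.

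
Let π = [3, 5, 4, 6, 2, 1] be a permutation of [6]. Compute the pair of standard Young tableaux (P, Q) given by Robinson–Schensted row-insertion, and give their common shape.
P = [1, 4, 6] / [2] / [3] / [5];  Q = [1, 2, 4] / [3] / [5] / [6];  common shape = (3, 1, 1, 1)

Row-insert the values π_1, π_2, … into P one at a time, bumping the leftmost entry strictly greater than the inserted value down to the next row. The recording tableau Q records, in position (i, j), the step at which that cell was added to P.
  Insert 3 (step 1): P = [3];  Q = [1]
  Insert 5 (step 2): P = [3, 5];  Q = [1, 2]
  Insert 4 (step 3): P = [3, 4] / [5];  Q = [1, 2] / [3]
  Insert 6 (step 4): P = [3, 4, 6] / [5];  Q = [1, 2, 4] / [3]
  Insert 2 (step 5): P = [2, 4, 6] / [3] / [5];  Q = [1, 2, 4] / [3] / [5]
  Insert 1 (step 6): P = [1, 4, 6] / [2] / [3] / [5];  Q = [1, 2, 4] / [3] / [5] / [6]
Final shape: (3, 1, 1, 1).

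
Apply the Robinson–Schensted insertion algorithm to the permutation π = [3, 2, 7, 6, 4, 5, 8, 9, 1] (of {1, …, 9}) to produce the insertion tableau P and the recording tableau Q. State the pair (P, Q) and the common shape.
P = [1, 4, 5, 8, 9] / [2, 6] / [3] / [7];  Q = [1, 3, 6, 7, 8] / [2, 4] / [5] / [9];  common shape = (5, 2, 1, 1)

Row-insert the values π_1, π_2, … into P one at a time, bumping the leftmost entry strictly greater than the inserted value down to the next row. The recording tableau Q records, in position (i, j), the step at which that cell was added to P.
  Insert 3 (step 1): P = [3];  Q = [1]
  Insert 2 (step 2): P = [2] / [3];  Q = [1] / [2]
  Insert 7 (step 3): P = [2, 7] / [3];  Q = [1, 3] / [2]
  Insert 6 (step 4): P = [2, 6] / [3, 7];  Q = [1, 3] / [2, 4]
  Insert 4 (step 5): P = [2, 4] / [3, 6] / [7];  Q = [1, 3] / [2, 4] / [5]
  Insert 5 (step 6): P = [2, 4, 5] / [3, 6] / [7];  Q = [1, 3, 6] / [2, 4] / [5]
  Insert 8 (step 7): P = [2, 4, 5, 8] / [3, 6] / [7];  Q = [1, 3, 6, 7] / [2, 4] / [5]
  Insert 9 (step 8): P = [2, 4, 5, 8, 9] / [3, 6] / [7];  Q = [1, 3, 6, 7, 8] / [2, 4] / [5]
  Insert 1 (step 9): P = [1, 4, 5, 8, 9] / [2, 6] / [3] / [7];  Q = [1, 3, 6, 7, 8] / [2, 4] / [5] / [9]
Final shape: (5, 2, 1, 1).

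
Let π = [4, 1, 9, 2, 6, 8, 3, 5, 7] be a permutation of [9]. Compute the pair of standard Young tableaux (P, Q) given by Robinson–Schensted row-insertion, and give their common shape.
P = [1, 2, 3, 5, 7] / [4, 6, 8] / [9];  Q = [1, 3, 5, 6, 9] / [2, 4, 8] / [7];  common shape = (5, 3, 1)

Row-insert the values π_1, π_2, … into P one at a time, bumping the leftmost entry strictly greater than the inserted value down to the next row. The recording tableau Q records, in position (i, j), the step at which that cell was added to P.
  Insert 4 (step 1): P = [4];  Q = [1]
  Insert 1 (step 2): P = [1] / [4];  Q = [1] / [2]
  Insert 9 (step 3): P = [1, 9] / [4];  Q = [1, 3] / [2]
  Insert 2 (step 4): P = [1, 2] / [4, 9];  Q = [1, 3] / [2, 4]
  Insert 6 (step 5): P = [1, 2, 6] / [4, 9];  Q = [1, 3, 5] / [2, 4]
  Insert 8 (step 6): P = [1, 2, 6, 8] / [4, 9];  Q = [1, 3, 5, 6] / [2, 4]
  Insert 3 (step 7): P = [1, 2, 3, 8] / [4, 6] / [9];  Q = [1, 3, 5, 6] / [2, 4] / [7]
  Insert 5 (step 8): P = [1, 2, 3, 5] / [4, 6, 8] / [9];  Q = [1, 3, 5, 6] / [2, 4, 8] / [7]
  Insert 7 (step 9): P = [1, 2, 3, 5, 7] / [4, 6, 8] / [9];  Q = [1, 3, 5, 6, 9] / [2, 4, 8] / [7]
Final shape: (5, 3, 1).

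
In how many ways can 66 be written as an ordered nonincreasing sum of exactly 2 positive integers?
p(66, 2 parts) = 33

Partitions of n into exactly k parts are in bijection with partitions of n − k into at most k parts (subtract 1 from each part). So p(66, exactly 2) = p(64, parts ≤ 2). Computing via the recurrence p(m, j) = p(m, j−1) + p(m−j, j) gives 33.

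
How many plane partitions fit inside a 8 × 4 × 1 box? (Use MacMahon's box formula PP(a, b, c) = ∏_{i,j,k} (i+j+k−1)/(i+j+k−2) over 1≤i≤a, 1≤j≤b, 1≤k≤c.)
PP(8, 4, 1) = 495

Evaluate the triple product over i = 1..8, j = 1..4, k = 1..1. The factors are (2/1) · (3/2) · (4/3) · (5/4) · (3/2) · (4/3) · (5/4) · (6/5) · … (32 factors total). The numerators and denominators telescope so the product is an integer; carrying out the multiplication exactly gives PP(8, 4, 1) = 495.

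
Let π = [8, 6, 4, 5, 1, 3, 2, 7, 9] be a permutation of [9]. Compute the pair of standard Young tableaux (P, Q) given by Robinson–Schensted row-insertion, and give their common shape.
P = [1, 2, 7, 9] / [3, 5] / [4] / [6] / [8];  Q = [1, 4, 8, 9] / [2, 6] / [3] / [5] / [7];  common shape = (4, 2, 1, 1, 1)

Row-insert the values π_1, π_2, … into P one at a time, bumping the leftmost entry strictly greater than the inserted value down to the next row. The recording tableau Q records, in position (i, j), the step at which that cell was added to P.
  Insert 8 (step 1): P = [8];  Q = [1]
  Insert 6 (step 2): P = [6] / [8];  Q = [1] / [2]
  Insert 4 (step 3): P = [4] / [6] / [8];  Q = [1] / [2] / [3]
  Insert 5 (step 4): P = [4, 5] / [6] / [8];  Q = [1, 4] / [2] / [3]
  Insert 1 (step 5): P = [1, 5] / [4] / [6] / [8];  Q = [1, 4] / [2] / [3] / [5]
  Insert 3 (step 6): P = [1, 3] / [4, 5] / [6] / [8];  Q = [1, 4] / [2, 6] / [3] / [5]
  Insert 2 (step 7): P = [1, 2] / [3, 5] / [4] / [6] / [8];  Q = [1, 4] / [2, 6] / [3] / [5] / [7]
  Insert 7 (step 8): P = [1, 2, 7] / [3, 5] / [4] / [6] / [8];  Q = [1, 4, 8] / [2, 6] / [3] / [5] / [7]
  Insert 9 (step 9): P = [1, 2, 7, 9] / [3, 5] / [4] / [6] / [8];  Q = [1, 4, 8, 9] / [2, 6] / [3] / [5] / [7]
Final shape: (4, 2, 1, 1, 1).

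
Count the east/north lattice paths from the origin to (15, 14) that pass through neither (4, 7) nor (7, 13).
Number of paths = 66608640

Inclusion–exclusion. Total paths: C(29, 15) = 77558760. Through P₁: C(11, 4)·C(18, 11) = 10501920. Through P₂: C(20, 7)·C(9, 8) = 697680. Since P₁ is strictly southwest of P₂, a monotone path through both must visit P₁ then P₂; paths through both = C(11, 4)·C(9, 3)·C(9, 8) = 249480. Avoid both = 77558760 − 10501920 − 697680 + 249480 = 66608640.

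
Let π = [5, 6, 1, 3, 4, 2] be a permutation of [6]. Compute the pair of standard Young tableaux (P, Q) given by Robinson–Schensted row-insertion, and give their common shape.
P = [1, 2, 4] / [3, 6] / [5];  Q = [1, 2, 5] / [3, 4] / [6];  common shape = (3, 2, 1)

Row-insert the values π_1, π_2, … into P one at a time, bumping the leftmost entry strictly greater than the inserted value down to the next row. The recording tableau Q records, in position (i, j), the step at which that cell was added to P.
  Insert 5 (step 1): P = [5];  Q = [1]
  Insert 6 (step 2): P = [5, 6];  Q = [1, 2]
  Insert 1 (step 3): P = [1, 6] / [5];  Q = [1, 2] / [3]
  Insert 3 (step 4): P = [1, 3] / [5, 6];  Q = [1, 2] / [3, 4]
  Insert 4 (step 5): P = [1, 3, 4] / [5, 6];  Q = [1, 2, 5] / [3, 4]
  Insert 2 (step 6): P = [1, 2, 4] / [3, 6] / [5];  Q = [1, 2, 5] / [3, 4] / [6]
Final shape: (3, 2, 1).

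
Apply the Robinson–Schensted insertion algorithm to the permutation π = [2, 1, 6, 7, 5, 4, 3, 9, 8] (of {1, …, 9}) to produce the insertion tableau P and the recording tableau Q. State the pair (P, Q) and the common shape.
P = [1, 3, 7, 8] / [2, 4, 9] / [5] / [6];  Q = [1, 3, 4, 8] / [2, 5, 9] / [6] / [7];  common shape = (4, 3, 1, 1)

Row-insert the values π_1, π_2, … into P one at a time, bumping the leftmost entry strictly greater than the inserted value down to the next row. The recording tableau Q records, in position (i, j), the step at which that cell was added to P.
  Insert 2 (step 1): P = [2];  Q = [1]
  Insert 1 (step 2): P = [1] / [2];  Q = [1] / [2]
  Insert 6 (step 3): P = [1, 6] / [2];  Q = [1, 3] / [2]
  Insert 7 (step 4): P = [1, 6, 7] / [2];  Q = [1, 3, 4] / [2]
  Insert 5 (step 5): P = [1, 5, 7] / [2, 6];  Q = [1, 3, 4] / [2, 5]
  Insert 4 (step 6): P = [1, 4, 7] / [2, 5] / [6];  Q = [1, 3, 4] / [2, 5] / [6]
  Insert 3 (step 7): P = [1, 3, 7] / [2, 4] / [5] / [6];  Q = [1, 3, 4] / [2, 5] / [6] / [7]
  Insert 9 (step 8): P = [1, 3, 7, 9] / [2, 4] / [5] / [6];  Q = [1, 3, 4, 8] / [2, 5] / [6] / [7]
  Insert 8 (step 9): P = [1, 3, 7, 8] / [2, 4, 9] / [5] / [6];  Q = [1, 3, 4, 8] / [2, 5, 9] / [6] / [7]
Final shape: (4, 3, 1, 1).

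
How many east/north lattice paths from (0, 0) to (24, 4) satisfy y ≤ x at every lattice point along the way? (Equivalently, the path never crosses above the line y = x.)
Number of paths = 17199

By the reflection principle (André's argument), the number of monotone paths to (24, 4) with n ≤ m that never go above y = x is C(28, 24) − C(28, 25) = 20475 − 3276 = 17199.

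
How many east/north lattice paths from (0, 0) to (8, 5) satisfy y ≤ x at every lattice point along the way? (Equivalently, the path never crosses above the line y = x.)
Number of paths = 572

By the reflection principle (André's argument), the number of monotone paths to (8, 5) with n ≤ m that never go above y = x is C(13, 8) − C(13, 9) = 1287 − 715 = 572.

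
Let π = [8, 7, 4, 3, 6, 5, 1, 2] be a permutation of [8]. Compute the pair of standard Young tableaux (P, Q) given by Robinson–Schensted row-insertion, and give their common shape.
P = [1, 2] / [3, 5] / [4, 6] / [7] / [8];  Q = [1, 5] / [2, 6] / [3, 8] / [4] / [7];  common shape = (2, 2, 2, 1, 1)

Row-insert the values π_1, π_2, … into P one at a time, bumping the leftmost entry strictly greater than the inserted value down to the next row. The recording tableau Q records, in position (i, j), the step at which that cell was added to P.
  Insert 8 (step 1): P = [8];  Q = [1]
  Insert 7 (step 2): P = [7] / [8];  Q = [1] / [2]
  Insert 4 (step 3): P = [4] / [7] / [8];  Q = [1] / [2] / [3]
  Insert 3 (step 4): P = [3] / [4] / [7] / [8];  Q = [1] / [2] / [3] / [4]
  Insert 6 (step 5): P = [3, 6] / [4] / [7] / [8];  Q = [1, 5] / [2] / [3] / [4]
  Insert 5 (step 6): P = [3, 5] / [4, 6] / [7] / [8];  Q = [1, 5] / [2, 6] / [3] / [4]
  Insert 1 (step 7): P = [1, 5] / [3, 6] / [4] / [7] / [8];  Q = [1, 5] / [2, 6] / [3] / [4] / [7]
  Insert 2 (step 8): P = [1, 2] / [3, 5] / [4, 6] / [7] / [8];  Q = [1, 5] / [2, 6] / [3, 8] / [4] / [7]
Final shape: (2, 2, 2, 1, 1).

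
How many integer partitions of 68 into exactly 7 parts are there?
p(68, 7 parts) = 47527

Partitions of n into exactly k parts are in bijection with partitions of n − k into at most k parts (subtract 1 from each part). So p(68, exactly 7) = p(61, parts ≤ 7). Computing via the recurrence p(m, j) = p(m, j−1) + p(m−j, j) gives 47527.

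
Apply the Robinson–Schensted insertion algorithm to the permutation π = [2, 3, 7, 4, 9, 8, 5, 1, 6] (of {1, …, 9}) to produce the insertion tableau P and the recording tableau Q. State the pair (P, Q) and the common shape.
P = [1, 3, 4, 5, 6] / [2, 8] / [7] / [9];  Q = [1, 2, 3, 5, 9] / [4, 6] / [7] / [8];  common shape = (5, 2, 1, 1)

Row-insert the values π_1, π_2, … into P one at a time, bumping the leftmost entry strictly greater than the inserted value down to the next row. The recording tableau Q records, in position (i, j), the step at which that cell was added to P.
  Insert 2 (step 1): P = [2];  Q = [1]
  Insert 3 (step 2): P = [2, 3];  Q = [1, 2]
  Insert 7 (step 3): P = [2, 3, 7];  Q = [1, 2, 3]
  Insert 4 (step 4): P = [2, 3, 4] / [7];  Q = [1, 2, 3] / [4]
  Insert 9 (step 5): P = [2, 3, 4, 9] / [7];  Q = [1, 2, 3, 5] / [4]
  Insert 8 (step 6): P = [2, 3, 4, 8] / [7, 9];  Q = [1, 2, 3, 5] / [4, 6]
  Insert 5 (step 7): P = [2, 3, 4, 5] / [7, 8] / [9];  Q = [1, 2, 3, 5] / [4, 6] / [7]
  Insert 1 (step 8): P = [1, 3, 4, 5] / [2, 8] / [7] / [9];  Q = [1, 2, 3, 5] / [4, 6] / [7] / [8]
  Insert 6 (step 9): P = [1, 3, 4, 5, 6] / [2, 8] / [7] / [9];  Q = [1, 2, 3, 5, 9] / [4, 6] / [7] / [8]
Final shape: (5, 2, 1, 1).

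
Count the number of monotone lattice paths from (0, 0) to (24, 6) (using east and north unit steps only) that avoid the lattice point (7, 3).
Number of paths = 456975

Total paths from (0, 0) to (24, 6): C(30, 24) = 593775. Paths through (7, 3): (paths (0, 0) → (7, 3)) × (paths (7, 3) → (24, 6)) = C(10, 7) · C(20, 17) = 120 · 1140 = 136800. Avoidance count = 593775 − 136800 = 456975.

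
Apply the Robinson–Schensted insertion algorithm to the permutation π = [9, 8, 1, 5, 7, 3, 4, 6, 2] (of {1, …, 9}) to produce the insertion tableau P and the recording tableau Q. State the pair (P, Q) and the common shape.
P = [1, 2, 4, 6] / [3, 7] / [5] / [8] / [9];  Q = [1, 4, 5, 8] / [2, 7] / [3] / [6] / [9];  common shape = (4, 2, 1, 1, 1)

Row-insert the values π_1, π_2, … into P one at a time, bumping the leftmost entry strictly greater than the inserted value down to the next row. The recording tableau Q records, in position (i, j), the step at which that cell was added to P.
  Insert 9 (step 1): P = [9];  Q = [1]
  Insert 8 (step 2): P = [8] / [9];  Q = [1] / [2]
  Insert 1 (step 3): P = [1] / [8] / [9];  Q = [1] / [2] / [3]
  Insert 5 (step 4): P = [1, 5] / [8] / [9];  Q = [1, 4] / [2] / [3]
  Insert 7 (step 5): P = [1, 5, 7] / [8] / [9];  Q = [1, 4, 5] / [2] / [3]
  Insert 3 (step 6): P = [1, 3, 7] / [5] / [8] / [9];  Q = [1, 4, 5] / [2] / [3] / [6]
  Insert 4 (step 7): P = [1, 3, 4] / [5, 7] / [8] / [9];  Q = [1, 4, 5] / [2, 7] / [3] / [6]
  Insert 6 (step 8): P = [1, 3, 4, 6] / [5, 7] / [8] / [9];  Q = [1, 4, 5, 8] / [2, 7] / [3] / [6]
  Insert 2 (step 9): P = [1, 2, 4, 6] / [3, 7] / [5] / [8] / [9];  Q = [1, 4, 5, 8] / [2, 7] / [3] / [6] / [9]
Final shape: (4, 2, 1, 1, 1).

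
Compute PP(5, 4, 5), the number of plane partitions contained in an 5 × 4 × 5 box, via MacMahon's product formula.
PP(5, 4, 5) = 16818516

Evaluate the triple product over i = 1..5, j = 1..4, k = 1..5. The factors are (2/1) · (3/2) · (4/3) · (5/4) · (6/5) · (3/2) · (4/3) · (5/4) · … (100 factors total). The numerators and denominators telescope so the product is an integer; carrying out the multiplication exactly gives PP(5, 4, 5) = 16818516.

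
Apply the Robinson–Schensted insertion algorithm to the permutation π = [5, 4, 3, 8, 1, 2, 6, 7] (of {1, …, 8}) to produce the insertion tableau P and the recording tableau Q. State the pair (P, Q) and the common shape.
P = [1, 2, 6, 7] / [3, 8] / [4] / [5];  Q = [1, 4, 7, 8] / [2, 6] / [3] / [5];  common shape = (4, 2, 1, 1)

Row-insert the values π_1, π_2, … into P one at a time, bumping the leftmost entry strictly greater than the inserted value down to the next row. The recording tableau Q records, in position (i, j), the step at which that cell was added to P.
  Insert 5 (step 1): P = [5];  Q = [1]
  Insert 4 (step 2): P = [4] / [5];  Q = [1] / [2]
  Insert 3 (step 3): P = [3] / [4] / [5];  Q = [1] / [2] / [3]
  Insert 8 (step 4): P = [3, 8] / [4] / [5];  Q = [1, 4] / [2] / [3]
  Insert 1 (step 5): P = [1, 8] / [3] / [4] / [5];  Q = [1, 4] / [2] / [3] / [5]
  Insert 2 (step 6): P = [1, 2] / [3, 8] / [4] / [5];  Q = [1, 4] / [2, 6] / [3] / [5]
  Insert 6 (step 7): P = [1, 2, 6] / [3, 8] / [4] / [5];  Q = [1, 4, 7] / [2, 6] / [3] / [5]
  Insert 7 (step 8): P = [1, 2, 6, 7] / [3, 8] / [4] / [5];  Q = [1, 4, 7, 8] / [2, 6] / [3] / [5]
Final shape: (4, 2, 1, 1).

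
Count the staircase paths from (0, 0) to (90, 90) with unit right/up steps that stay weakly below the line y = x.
C_90 = 1000134600800354781929399250536541864362461089950800

These NE paths below the diagonal are counted by the Catalan number C_n = (1/(n + 1)) · C(2n, n). For n = 90: C_90 = (1/91) · C(180, 90) = 91012248672832285155575331798825309656983959185522800/91 = 1000134600800354781929399250536541864362461089950800.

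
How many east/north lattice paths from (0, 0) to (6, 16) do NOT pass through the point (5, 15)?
Number of paths = 43605

Total paths from (0, 0) to (6, 16): C(22, 6) = 74613. Paths through (5, 15): (paths (0, 0) → (5, 15)) × (paths (5, 15) → (6, 16)) = C(20, 5) · C(2, 1) = 15504 · 2 = 31008. Avoidance count = 74613 − 31008 = 43605.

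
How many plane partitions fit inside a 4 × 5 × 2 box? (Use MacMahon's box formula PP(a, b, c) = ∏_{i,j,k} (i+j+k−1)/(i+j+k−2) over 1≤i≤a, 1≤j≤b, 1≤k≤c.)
PP(4, 5, 2) = 5292

Evaluate the triple product over i = 1..4, j = 1..5, k = 1..2. The factors are (2/1) · (3/2) · (3/2) · (4/3) · (4/3) · (5/4) · (5/4) · (6/5) · … (40 factors total). The numerators and denominators telescope so the product is an integer; carrying out the multiplication exactly gives PP(4, 5, 2) = 5292.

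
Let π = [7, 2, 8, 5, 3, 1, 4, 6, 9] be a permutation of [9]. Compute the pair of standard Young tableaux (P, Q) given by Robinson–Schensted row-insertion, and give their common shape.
P = [1, 3, 4, 6, 9] / [2, 8] / [5] / [7];  Q = [1, 3, 7, 8, 9] / [2, 4] / [5] / [6];  common shape = (5, 2, 1, 1)

Row-insert the values π_1, π_2, … into P one at a time, bumping the leftmost entry strictly greater than the inserted value down to the next row. The recording tableau Q records, in position (i, j), the step at which that cell was added to P.
  Insert 7 (step 1): P = [7];  Q = [1]
  Insert 2 (step 2): P = [2] / [7];  Q = [1] / [2]
  Insert 8 (step 3): P = [2, 8] / [7];  Q = [1, 3] / [2]
  Insert 5 (step 4): P = [2, 5] / [7, 8];  Q = [1, 3] / [2, 4]
  Insert 3 (step 5): P = [2, 3] / [5, 8] / [7];  Q = [1, 3] / [2, 4] / [5]
  Insert 1 (step 6): P = [1, 3] / [2, 8] / [5] / [7];  Q = [1, 3] / [2, 4] / [5] / [6]
  Insert 4 (step 7): P = [1, 3, 4] / [2, 8] / [5] / [7];  Q = [1, 3, 7] / [2, 4] / [5] / [6]
  Insert 6 (step 8): P = [1, 3, 4, 6] / [2, 8] / [5] / [7];  Q = [1, 3, 7, 8] / [2, 4] / [5] / [6]
  Insert 9 (step 9): P = [1, 3, 4, 6, 9] / [2, 8] / [5] / [7];  Q = [1, 3, 7, 8, 9] / [2, 4] / [5] / [6]
Final shape: (5, 2, 1, 1).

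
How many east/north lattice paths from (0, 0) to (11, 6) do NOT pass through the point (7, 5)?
Number of paths = 8416

Total paths from (0, 0) to (11, 6): C(17, 11) = 12376. Paths through (7, 5): (paths (0, 0) → (7, 5)) × (paths (7, 5) → (11, 6)) = C(12, 7) · C(5, 4) = 792 · 5 = 3960. Avoidance count = 12376 − 3960 = 8416.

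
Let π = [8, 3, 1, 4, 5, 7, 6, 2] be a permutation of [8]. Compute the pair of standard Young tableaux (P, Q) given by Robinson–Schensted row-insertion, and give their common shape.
P = [1, 2, 5, 6] / [3, 4] / [7] / [8];  Q = [1, 4, 5, 6] / [2, 7] / [3] / [8];  common shape = (4, 2, 1, 1)

Row-insert the values π_1, π_2, … into P one at a time, bumping the leftmost entry strictly greater than the inserted value down to the next row. The recording tableau Q records, in position (i, j), the step at which that cell was added to P.
  Insert 8 (step 1): P = [8];  Q = [1]
  Insert 3 (step 2): P = [3] / [8];  Q = [1] / [2]
  Insert 1 (step 3): P = [1] / [3] / [8];  Q = [1] / [2] / [3]
  Insert 4 (step 4): P = [1, 4] / [3] / [8];  Q = [1, 4] / [2] / [3]
  Insert 5 (step 5): P = [1, 4, 5] / [3] / [8];  Q = [1, 4, 5] / [2] / [3]
  Insert 7 (step 6): P = [1, 4, 5, 7] / [3] / [8];  Q = [1, 4, 5, 6] / [2] / [3]
  Insert 6 (step 7): P = [1, 4, 5, 6] / [3, 7] / [8];  Q = [1, 4, 5, 6] / [2, 7] / [3]
  Insert 2 (step 8): P = [1, 2, 5, 6] / [3, 4] / [7] / [8];  Q = [1, 4, 5, 6] / [2, 7] / [3] / [8]
Final shape: (4, 2, 1, 1).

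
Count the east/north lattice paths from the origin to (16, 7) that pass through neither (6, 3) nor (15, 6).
Number of paths = 89505

Inclusion–exclusion. Total paths: C(23, 16) = 245157. Through P₁: C(9, 6)·C(14, 10) = 84084. Through P₂: C(21, 15)·C(2, 1) = 108528. Since P₁ is strictly southwest of P₂, a monotone path through both must visit P₁ then P₂; paths through both = C(9, 6)·C(12, 9)·C(2, 1) = 36960. Avoid both = 245157 − 84084 − 108528 + 36960 = 89505.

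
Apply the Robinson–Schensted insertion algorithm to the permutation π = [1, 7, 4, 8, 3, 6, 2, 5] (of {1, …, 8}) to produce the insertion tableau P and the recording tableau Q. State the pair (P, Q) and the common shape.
P = [1, 2, 5] / [3, 6] / [4, 8] / [7];  Q = [1, 2, 4] / [3, 6] / [5, 8] / [7];  common shape = (3, 2, 2, 1)

Row-insert the values π_1, π_2, … into P one at a time, bumping the leftmost entry strictly greater than the inserted value down to the next row. The recording tableau Q records, in position (i, j), the step at which that cell was added to P.
  Insert 1 (step 1): P = [1];  Q = [1]
  Insert 7 (step 2): P = [1, 7];  Q = [1, 2]
  Insert 4 (step 3): P = [1, 4] / [7];  Q = [1, 2] / [3]
  Insert 8 (step 4): P = [1, 4, 8] / [7];  Q = [1, 2, 4] / [3]
  Insert 3 (step 5): P = [1, 3, 8] / [4] / [7];  Q = [1, 2, 4] / [3] / [5]
  Insert 6 (step 6): P = [1, 3, 6] / [4, 8] / [7];  Q = [1, 2, 4] / [3, 6] / [5]
  Insert 2 (step 7): P = [1, 2, 6] / [3, 8] / [4] / [7];  Q = [1, 2, 4] / [3, 6] / [5] / [7]
  Insert 5 (step 8): P = [1, 2, 5] / [3, 6] / [4, 8] / [7];  Q = [1, 2, 4] / [3, 6] / [5, 8] / [7]
Final shape: (3, 2, 2, 1).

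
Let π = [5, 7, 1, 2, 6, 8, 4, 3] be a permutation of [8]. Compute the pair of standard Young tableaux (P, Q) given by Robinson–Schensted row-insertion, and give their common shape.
P = [1, 2, 3, 8] / [4, 6] / [5] / [7];  Q = [1, 2, 5, 6] / [3, 4] / [7] / [8];  common shape = (4, 2, 1, 1)

Row-insert the values π_1, π_2, … into P one at a time, bumping the leftmost entry strictly greater than the inserted value down to the next row. The recording tableau Q records, in position (i, j), the step at which that cell was added to P.
  Insert 5 (step 1): P = [5];  Q = [1]
  Insert 7 (step 2): P = [5, 7];  Q = [1, 2]
  Insert 1 (step 3): P = [1, 7] / [5];  Q = [1, 2] / [3]
  Insert 2 (step 4): P = [1, 2] / [5, 7];  Q = [1, 2] / [3, 4]
  Insert 6 (step 5): P = [1, 2, 6] / [5, 7];  Q = [1, 2, 5] / [3, 4]
  Insert 8 (step 6): P = [1, 2, 6, 8] / [5, 7];  Q = [1, 2, 5, 6] / [3, 4]
  Insert 4 (step 7): P = [1, 2, 4, 8] / [5, 6] / [7];  Q = [1, 2, 5, 6] / [3, 4] / [7]
  Insert 3 (step 8): P = [1, 2, 3, 8] / [4, 6] / [5] / [7];  Q = [1, 2, 5, 6] / [3, 4] / [7] / [8]
Final shape: (4, 2, 1, 1).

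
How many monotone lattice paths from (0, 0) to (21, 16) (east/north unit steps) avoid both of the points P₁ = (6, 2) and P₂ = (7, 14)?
Number of paths = 10690219470

Inclusion–exclusion. Total paths: C(37, 21) = 12875774670. Through P₁: C(8, 6)·C(29, 15) = 2171645280. Through P₂: C(21, 7)·C(16, 14) = 13953600. Since P₁ is strictly southwest of P₂, a monotone path through both must visit P₁ then P₂; paths through both = C(8, 6)·C(13, 1)·C(16, 14) = 43680. Avoid both = 12875774670 − 2171645280 − 13953600 + 43680 = 10690219470.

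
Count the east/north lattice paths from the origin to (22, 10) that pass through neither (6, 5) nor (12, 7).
Number of paths = 44399730

Inclusion–exclusion. Total paths: C(32, 22) = 64512240. Through P₁: C(11, 6)·C(21, 16) = 9401238. Through P₂: C(19, 12)·C(13, 10) = 14410968. Since P₁ is strictly southwest of P₂, a monotone path through both must visit P₁ then P₂; paths through both = C(11, 6)·C(8, 6)·C(13, 10) = 3699696. Avoid both = 64512240 − 9401238 − 14410968 + 3699696 = 44399730.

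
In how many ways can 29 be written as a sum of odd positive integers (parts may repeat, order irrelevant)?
p_odd(29) = 256

Enumerate partitions using only odd parts via the recurrence o(n, m) = o(n, m−2) + o(n−m, m) over odd m, starting from the largest odd part ≤ n. This gives p_odd(29) = 256. (Euler's theorem: equals the count of distinct-part partitions.)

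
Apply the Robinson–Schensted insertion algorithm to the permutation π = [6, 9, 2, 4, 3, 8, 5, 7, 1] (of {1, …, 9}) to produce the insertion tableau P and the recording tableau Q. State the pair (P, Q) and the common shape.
P = [1, 3, 5, 7] / [2, 8] / [4, 9] / [6];  Q = [1, 2, 6, 8] / [3, 4] / [5, 7] / [9];  common shape = (4, 2, 2, 1)

Row-insert the values π_1, π_2, … into P one at a time, bumping the leftmost entry strictly greater than the inserted value down to the next row. The recording tableau Q records, in position (i, j), the step at which that cell was added to P.
  Insert 6 (step 1): P = [6];  Q = [1]
  Insert 9 (step 2): P = [6, 9];  Q = [1, 2]
  Insert 2 (step 3): P = [2, 9] / [6];  Q = [1, 2] / [3]
  Insert 4 (step 4): P = [2, 4] / [6, 9];  Q = [1, 2] / [3, 4]
  Insert 3 (step 5): P = [2, 3] / [4, 9] / [6];  Q = [1, 2] / [3, 4] / [5]
  Insert 8 (step 6): P = [2, 3, 8] / [4, 9] / [6];  Q = [1, 2, 6] / [3, 4] / [5]
  Insert 5 (step 7): P = [2, 3, 5] / [4, 8] / [6, 9];  Q = [1, 2, 6] / [3, 4] / [5, 7]
  Insert 7 (step 8): P = [2, 3, 5, 7] / [4, 8] / [6, 9];  Q = [1, 2, 6, 8] / [3, 4] / [5, 7]
  Insert 1 (step 9): P = [1, 3, 5, 7] / [2, 8] / [4, 9] / [6];  Q = [1, 2, 6, 8] / [3, 4] / [5, 7] / [9]
Final shape: (4, 2, 2, 1).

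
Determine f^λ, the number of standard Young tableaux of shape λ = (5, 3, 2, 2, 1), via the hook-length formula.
# SYT of shape (5, 3, 2, 2, 1) = 21450

Hook-length formula: f^λ = n! / Π hook(c), product over all cells c of the Young diagram. For λ = (5, 3, 2, 2, 1), n = 13 boxes. Hook lengths by row (left-to-right, top-to-bottom): [9, 7, 4, 2, 1]; [6, 4, 1]; [4, 2]; [3, 1]; [1]. Product of hooks = 290304. So f^λ = 13! / 290304 = 6227020800 / 290304 = 21450.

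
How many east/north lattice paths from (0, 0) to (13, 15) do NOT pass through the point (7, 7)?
Number of paths = 27135864

Total paths from (0, 0) to (13, 15): C(28, 13) = 37442160. Paths through (7, 7): (paths (0, 0) → (7, 7)) × (paths (7, 7) → (13, 15)) = C(14, 7) · C(14, 6) = 3432 · 3003 = 10306296. Avoidance count = 37442160 − 10306296 = 27135864.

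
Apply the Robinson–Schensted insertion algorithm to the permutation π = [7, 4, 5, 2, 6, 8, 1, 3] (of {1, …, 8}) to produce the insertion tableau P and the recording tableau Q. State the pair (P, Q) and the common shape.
P = [1, 3, 6, 8] / [2, 5] / [4] / [7];  Q = [1, 3, 5, 6] / [2, 8] / [4] / [7];  common shape = (4, 2, 1, 1)

Row-insert the values π_1, π_2, … into P one at a time, bumping the leftmost entry strictly greater than the inserted value down to the next row. The recording tableau Q records, in position (i, j), the step at which that cell was added to P.
  Insert 7 (step 1): P = [7];  Q = [1]
  Insert 4 (step 2): P = [4] / [7];  Q = [1] / [2]
  Insert 5 (step 3): P = [4, 5] / [7];  Q = [1, 3] / [2]
  Insert 2 (step 4): P = [2, 5] / [4] / [7];  Q = [1, 3] / [2] / [4]
  Insert 6 (step 5): P = [2, 5, 6] / [4] / [7];  Q = [1, 3, 5] / [2] / [4]
  Insert 8 (step 6): P = [2, 5, 6, 8] / [4] / [7];  Q = [1, 3, 5, 6] / [2] / [4]
  Insert 1 (step 7): P = [1, 5, 6, 8] / [2] / [4] / [7];  Q = [1, 3, 5, 6] / [2] / [4] / [7]
  Insert 3 (step 8): P = [1, 3, 6, 8] / [2, 5] / [4] / [7];  Q = [1, 3, 5, 6] / [2, 8] / [4] / [7]
Final shape: (4, 2, 1, 1).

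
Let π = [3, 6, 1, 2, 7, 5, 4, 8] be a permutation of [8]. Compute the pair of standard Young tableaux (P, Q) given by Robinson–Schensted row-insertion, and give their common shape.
P = [1, 2, 4, 8] / [3, 5, 7] / [6];  Q = [1, 2, 5, 8] / [3, 4, 6] / [7];  common shape = (4, 3, 1)

Row-insert the values π_1, π_2, … into P one at a time, bumping the leftmost entry strictly greater than the inserted value down to the next row. The recording tableau Q records, in position (i, j), the step at which that cell was added to P.
  Insert 3 (step 1): P = [3];  Q = [1]
  Insert 6 (step 2): P = [3, 6];  Q = [1, 2]
  Insert 1 (step 3): P = [1, 6] / [3];  Q = [1, 2] / [3]
  Insert 2 (step 4): P = [1, 2] / [3, 6];  Q = [1, 2] / [3, 4]
  Insert 7 (step 5): P = [1, 2, 7] / [3, 6];  Q = [1, 2, 5] / [3, 4]
  Insert 5 (step 6): P = [1, 2, 5] / [3, 6, 7];  Q = [1, 2, 5] / [3, 4, 6]
  Insert 4 (step 7): P = [1, 2, 4] / [3, 5, 7] / [6];  Q = [1, 2, 5] / [3, 4, 6] / [7]
  Insert 8 (step 8): P = [1, 2, 4, 8] / [3, 5, 7] / [6];  Q = [1, 2, 5, 8] / [3, 4, 6] / [7]
Final shape: (4, 3, 1).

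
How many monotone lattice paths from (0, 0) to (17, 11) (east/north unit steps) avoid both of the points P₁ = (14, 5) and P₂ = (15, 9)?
Number of paths = 13001244

Inclusion–exclusion. Total paths: C(28, 17) = 21474180. Through P₁: C(19, 14)·C(9, 3) = 976752. Through P₂: C(24, 15)·C(4, 2) = 7845024. Since P₁ is strictly southwest of P₂, a monotone path through both must visit P₁ then P₂; paths through both = C(19, 14)·C(5, 1)·C(4, 2) = 348840. Avoid both = 21474180 − 976752 − 7845024 + 348840 = 13001244.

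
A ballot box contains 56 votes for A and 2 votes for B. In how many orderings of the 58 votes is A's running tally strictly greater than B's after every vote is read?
Strict-lead orderings = 1539

Total orderings of the 58 votes with 56 for A: C(58, 56) = 1653. By the Bertrand ballot formula (Cycle Lemma / reflection principle), the number of orderings in which A is strictly ahead of B throughout is (p − q)/(p + q) · C(p + q, p) = (56 − 2)/(56 + 2) · 1653 = 1539.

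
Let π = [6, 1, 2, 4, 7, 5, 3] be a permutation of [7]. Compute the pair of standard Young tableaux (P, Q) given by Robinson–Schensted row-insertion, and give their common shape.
P = [1, 2, 3, 5] / [4, 7] / [6];  Q = [1, 3, 4, 5] / [2, 6] / [7];  common shape = (4, 2, 1)

Row-insert the values π_1, π_2, … into P one at a time, bumping the leftmost entry strictly greater than the inserted value down to the next row. The recording tableau Q records, in position (i, j), the step at which that cell was added to P.
  Insert 6 (step 1): P = [6];  Q = [1]
  Insert 1 (step 2): P = [1] / [6];  Q = [1] / [2]
  Insert 2 (step 3): P = [1, 2] / [6];  Q = [1, 3] / [2]
  Insert 4 (step 4): P = [1, 2, 4] / [6];  Q = [1, 3, 4] / [2]
  Insert 7 (step 5): P = [1, 2, 4, 7] / [6];  Q = [1, 3, 4, 5] / [2]
  Insert 5 (step 6): P = [1, 2, 4, 5] / [6, 7];  Q = [1, 3, 4, 5] / [2, 6]
  Insert 3 (step 7): P = [1, 2, 3, 5] / [4, 7] / [6];  Q = [1, 3, 4, 5] / [2, 6] / [7]
Final shape: (4, 2, 1).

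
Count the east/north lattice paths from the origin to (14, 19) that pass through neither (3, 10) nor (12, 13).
Number of paths = 626926000

Inclusion–exclusion. Total paths: C(33, 14) = 818809200. Through P₁: C(13, 3)·C(20, 11) = 48036560. Through P₂: C(25, 12)·C(8, 2) = 145608400. Since P₁ is strictly southwest of P₂, a monotone path through both must visit P₁ then P₂; paths through both = C(13, 3)·C(12, 9)·C(8, 2) = 1761760. Avoid both = 818809200 − 48036560 − 145608400 + 1761760 = 626926000.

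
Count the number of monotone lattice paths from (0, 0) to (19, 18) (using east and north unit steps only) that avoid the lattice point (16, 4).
Number of paths = 17669337300

Total paths from (0, 0) to (19, 18): C(37, 19) = 17672631900. Paths through (16, 4): (paths (0, 0) → (16, 4)) × (paths (16, 4) → (19, 18)) = C(20, 16) · C(17, 3) = 4845 · 680 = 3294600. Avoidance count = 17672631900 − 3294600 = 17669337300.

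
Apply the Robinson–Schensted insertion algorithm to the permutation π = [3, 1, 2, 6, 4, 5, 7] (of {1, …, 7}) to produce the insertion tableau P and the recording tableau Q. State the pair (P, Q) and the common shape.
P = [1, 2, 4, 5, 7] / [3, 6];  Q = [1, 3, 4, 6, 7] / [2, 5];  common shape = (5, 2)

Row-insert the values π_1, π_2, … into P one at a time, bumping the leftmost entry strictly greater than the inserted value down to the next row. The recording tableau Q records, in position (i, j), the step at which that cell was added to P.
  Insert 3 (step 1): P = [3];  Q = [1]
  Insert 1 (step 2): P = [1] / [3];  Q = [1] / [2]
  Insert 2 (step 3): P = [1, 2] / [3];  Q = [1, 3] / [2]
  Insert 6 (step 4): P = [1, 2, 6] / [3];  Q = [1, 3, 4] / [2]
  Insert 4 (step 5): P = [1, 2, 4] / [3, 6];  Q = [1, 3, 4] / [2, 5]
  Insert 5 (step 6): P = [1, 2, 4, 5] / [3, 6];  Q = [1, 3, 4, 6] / [2, 5]
  Insert 7 (step 7): P = [1, 2, 4, 5, 7] / [3, 6];  Q = [1, 3, 4, 6, 7] / [2, 5]
Final shape: (5, 2).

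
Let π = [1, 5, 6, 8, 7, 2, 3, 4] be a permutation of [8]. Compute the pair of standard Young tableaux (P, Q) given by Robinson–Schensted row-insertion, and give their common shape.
P = [1, 2, 3, 4] / [5, 6, 7] / [8];  Q = [1, 2, 3, 4] / [5, 7, 8] / [6];  common shape = (4, 3, 1)

Row-insert the values π_1, π_2, … into P one at a time, bumping the leftmost entry strictly greater than the inserted value down to the next row. The recording tableau Q records, in position (i, j), the step at which that cell was added to P.
  Insert 1 (step 1): P = [1];  Q = [1]
  Insert 5 (step 2): P = [1, 5];  Q = [1, 2]
  Insert 6 (step 3): P = [1, 5, 6];  Q = [1, 2, 3]
  Insert 8 (step 4): P = [1, 5, 6, 8];  Q = [1, 2, 3, 4]
  Insert 7 (step 5): P = [1, 5, 6, 7] / [8];  Q = [1, 2, 3, 4] / [5]
  Insert 2 (step 6): P = [1, 2, 6, 7] / [5] / [8];  Q = [1, 2, 3, 4] / [5] / [6]
  Insert 3 (step 7): P = [1, 2, 3, 7] / [5, 6] / [8];  Q = [1, 2, 3, 4] / [5, 7] / [6]
  Insert 4 (step 8): P = [1, 2, 3, 4] / [5, 6, 7] / [8];  Q = [1, 2, 3, 4] / [5, 7, 8] / [6]
Final shape: (4, 3, 1).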